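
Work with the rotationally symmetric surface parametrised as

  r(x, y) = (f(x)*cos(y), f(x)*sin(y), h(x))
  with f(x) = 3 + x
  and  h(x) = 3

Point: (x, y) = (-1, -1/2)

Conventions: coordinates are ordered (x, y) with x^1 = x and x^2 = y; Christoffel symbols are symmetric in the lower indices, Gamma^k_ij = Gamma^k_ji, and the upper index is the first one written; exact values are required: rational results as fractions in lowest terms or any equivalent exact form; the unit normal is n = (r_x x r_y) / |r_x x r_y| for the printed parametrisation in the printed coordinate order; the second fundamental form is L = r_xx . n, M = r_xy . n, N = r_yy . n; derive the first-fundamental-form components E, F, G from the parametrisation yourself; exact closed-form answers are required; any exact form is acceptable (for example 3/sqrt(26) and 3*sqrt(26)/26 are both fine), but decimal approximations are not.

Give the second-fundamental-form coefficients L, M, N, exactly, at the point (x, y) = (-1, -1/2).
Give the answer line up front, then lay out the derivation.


Answer: L = 0, M = 0, N = 0

f = 2, f' = 1, f'' = 0, h' = 0, h'' = 0
E = 1, F = 0, G = 4; answer radicand W^2 = 1
unnormalised second-form numerators: l = 0, m = 0, n = 0; L = l/sqrt(1), and similarly M = m/sqrt(W^2), N = n/sqrt(W^2)


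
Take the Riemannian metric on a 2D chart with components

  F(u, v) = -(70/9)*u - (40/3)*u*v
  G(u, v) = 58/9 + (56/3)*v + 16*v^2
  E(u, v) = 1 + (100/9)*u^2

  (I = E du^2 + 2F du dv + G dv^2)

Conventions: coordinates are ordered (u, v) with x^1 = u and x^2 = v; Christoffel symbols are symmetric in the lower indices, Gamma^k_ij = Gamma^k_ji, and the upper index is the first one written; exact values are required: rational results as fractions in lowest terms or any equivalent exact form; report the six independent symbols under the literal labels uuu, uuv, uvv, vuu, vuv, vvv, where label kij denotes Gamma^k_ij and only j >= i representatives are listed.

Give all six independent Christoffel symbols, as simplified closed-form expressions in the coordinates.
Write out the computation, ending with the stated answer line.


E = 1 + (100/9)*u^2; F = -(70/9)*u - (40/3)*u*v; G = 58/9 + (56/3)*v + 16*v^2
Gamma^k_ij = (1/2) g^{kl} (d_i g_jl + d_j g_il - d_l g_ij), with g^inv = (1/(EG-F^2)) [[G, -F], [-F, E]]
first partials: E_u = (200/9)*u, E_v = 0, F_u = -70/9 - (40/3)*v, F_v = -(40/3)*u, G_u = 0, G_v = 56/3 + 32*v
D = EG - F^2 = 58/9 + (56/3)*v + 16*v^2 + (100/9)*u^2
expanded: Gamma^u_uu = (G E_u - 2F F_u + F E_v)/(2D), Gamma^u_uv = (G E_v - F G_u)/(2D), Gamma^u_vv = (2G F_v - G G_u - F G_v)/(2D), Gamma^v_uu = (2E F_u - E E_v - F E_u)/(2D), Gamma^v_uv = (E G_u - F E_v)/(2D), Gamma^v_vv = (E G_v - 2F F_v + F G_u)/(2D); substitute and cancel common factors

Answer: Gamma_uuu = 50*u/(50*u^2 + 72*v^2 + 84*v + 29), Gamma_uuv = 0, Gamma_uvv = -60*u/(50*u^2 + 72*v^2 + 84*v + 29), Gamma_vuu = (-60*v - 35)/(50*u^2 + 72*v^2 + 84*v + 29), Gamma_vuv = 0, Gamma_vvv = (72*v + 42)/(50*u^2 + 72*v^2 + 84*v + 29)


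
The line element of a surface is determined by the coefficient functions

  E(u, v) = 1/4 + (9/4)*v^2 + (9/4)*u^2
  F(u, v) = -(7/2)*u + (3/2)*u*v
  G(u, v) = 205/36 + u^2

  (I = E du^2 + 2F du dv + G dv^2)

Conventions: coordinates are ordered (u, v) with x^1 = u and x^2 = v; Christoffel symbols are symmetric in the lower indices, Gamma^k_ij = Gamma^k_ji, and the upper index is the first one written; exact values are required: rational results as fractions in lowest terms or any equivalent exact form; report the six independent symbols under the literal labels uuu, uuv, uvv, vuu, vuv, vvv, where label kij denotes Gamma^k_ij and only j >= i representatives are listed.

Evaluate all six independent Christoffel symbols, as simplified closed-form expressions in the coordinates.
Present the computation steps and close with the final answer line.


E = 1/4 + (9/4)*v^2 + (9/4)*u^2; F = -(7/2)*u + (3/2)*u*v; G = 205/36 + u^2
Gamma^k_ij = (1/2) g^{kl} (d_i g_jl + d_j g_il - d_l g_ij), with g^inv = (1/(EG-F^2)) [[G, -F], [-F, E]]
first partials: E_u = (9/2)*u, E_v = (9/2)*v, F_u = -7/2 + (3/2)*v, F_v = (3/2)*u, G_u = 2*u, G_v = 0
D = EG - F^2 = 205/144 + (205/16)*v^2 + (13/16)*u^2 + (21/2)*u^2*v + (9/4)*u^4
expanded: Gamma^u_uu = (G E_u - 2F F_u + F E_v)/(2D), Gamma^u_uv = (G E_v - F G_u)/(2D), Gamma^u_vv = (2G F_v - G G_u - F G_v)/(2D), Gamma^v_uu = (2E F_u - E E_v - F E_u)/(2D), Gamma^v_uv = (E G_u - F E_v)/(2D), Gamma^v_vv = (E G_v - 2F F_v + F G_u)/(2D); substitute and cancel common factors

Answer: Gamma_uuu = (324*u^3 + 162*u*v^2 + 378*u*v + 81*u)/(324*u^4 + 1512*u^2*v + 117*u^2 + 1845*v^2 + 205), Gamma_uuv = (108*u^2*v + 504*u^2 + 1845*v)/(324*u^4 + 1512*u^2*v + 117*u^2 + 1845*v^2 + 205), Gamma_uvv = (72*u^3 + 410*u)/(324*u^4 + 1512*u^2*v + 117*u^2 + 1845*v^2 + 205), Gamma_vuu = (-729*u^2*v - 243*v^3 - 1134*v^2 - 27*v - 126)/(324*u^4 + 1512*u^2*v + 117*u^2 + 1845*v^2 + 205), Gamma_vuv = (324*u^3 - 162*u*v^2 + 1134*u*v + 36*u)/(324*u^4 + 1512*u^2*v + 117*u^2 + 1845*v^2 + 205), Gamma_vvv = (-108*u^2*v + 252*u^2)/(324*u^4 + 1512*u^2*v + 117*u^2 + 1845*v^2 + 205)


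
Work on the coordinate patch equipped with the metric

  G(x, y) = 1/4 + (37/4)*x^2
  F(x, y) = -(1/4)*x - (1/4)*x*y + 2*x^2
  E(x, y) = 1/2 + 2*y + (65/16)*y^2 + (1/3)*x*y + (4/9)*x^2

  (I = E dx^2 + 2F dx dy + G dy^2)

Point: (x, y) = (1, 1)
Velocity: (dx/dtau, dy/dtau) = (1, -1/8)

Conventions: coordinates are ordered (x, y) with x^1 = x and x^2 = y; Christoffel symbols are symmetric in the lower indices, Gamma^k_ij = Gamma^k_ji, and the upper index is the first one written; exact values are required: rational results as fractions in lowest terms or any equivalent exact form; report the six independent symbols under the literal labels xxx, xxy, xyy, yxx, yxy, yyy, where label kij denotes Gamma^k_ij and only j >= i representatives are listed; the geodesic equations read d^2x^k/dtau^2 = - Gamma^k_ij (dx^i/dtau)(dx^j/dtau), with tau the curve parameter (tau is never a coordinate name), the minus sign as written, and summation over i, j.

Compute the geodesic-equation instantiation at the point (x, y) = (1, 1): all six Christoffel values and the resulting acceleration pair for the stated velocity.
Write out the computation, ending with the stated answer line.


E = 1057/144, F = 3/2, G = 19/2 at the point
E_x = 11/9, E_y = 251/24, F_x = 7/2, F_y = -1/4, G_x = 37/2, G_y = 0
EG - F^2 = 19435/288;  g^inv = (288/19435) * [[19/2, -3/2], [-3/2, 1057/144]]
first-kind symbols [ij,l] = (1/2)(d_i g_jl + d_j g_il - d_l g_ij): [xx,x] = E_x/2 = 11/18, [xx,y] = F_x - E_y/2 = -83/48, [xy,x] = E_y/2 = 251/48, [xy,y] = G_x/2 = 37/4, [yy,x] = F_y - G_x/2 = -19/2, [yy,y] = G_y/2 = 0
Gamma^x_ij = (G*[ij,x] - F*[ij,y])/(EG - F^2), Gamma^y_ij = (E*[ij,y] - F*[ij,x])/(EG - F^2)
Gamma_xxx = 2419/19435, Gamma_xxy = 10311/19435, Gamma_xyy = -25992/19435, Gamma_yxx = -94067/466440, Gamma_yxy = 34591/38870, Gamma_yyy = 4104/19435
d^2x/dtau^2 = -(Gamma_xxx*(1)^2 + 2*Gamma_xxy*(1)*(-1/8) + Gamma_xyy*(-1/8)^2) = 4519/155480
d^2y/dtau^2 = -(Gamma_yxx*(1)^2 + 2*Gamma_yxy*(1)*(-1/8) + Gamma_yyy*(-1/8)^2) = 196301/466440

Answer: Gamma_xxx = 2419/19435, Gamma_xxy = 10311/19435, Gamma_xyy = -25992/19435, Gamma_yxx = -94067/466440, Gamma_yxy = 34591/38870, Gamma_yyy = 4104/19435; accelerations (d^2x/dtau^2, d^2y/dtau^2) = (4519/155480, 196301/466440)


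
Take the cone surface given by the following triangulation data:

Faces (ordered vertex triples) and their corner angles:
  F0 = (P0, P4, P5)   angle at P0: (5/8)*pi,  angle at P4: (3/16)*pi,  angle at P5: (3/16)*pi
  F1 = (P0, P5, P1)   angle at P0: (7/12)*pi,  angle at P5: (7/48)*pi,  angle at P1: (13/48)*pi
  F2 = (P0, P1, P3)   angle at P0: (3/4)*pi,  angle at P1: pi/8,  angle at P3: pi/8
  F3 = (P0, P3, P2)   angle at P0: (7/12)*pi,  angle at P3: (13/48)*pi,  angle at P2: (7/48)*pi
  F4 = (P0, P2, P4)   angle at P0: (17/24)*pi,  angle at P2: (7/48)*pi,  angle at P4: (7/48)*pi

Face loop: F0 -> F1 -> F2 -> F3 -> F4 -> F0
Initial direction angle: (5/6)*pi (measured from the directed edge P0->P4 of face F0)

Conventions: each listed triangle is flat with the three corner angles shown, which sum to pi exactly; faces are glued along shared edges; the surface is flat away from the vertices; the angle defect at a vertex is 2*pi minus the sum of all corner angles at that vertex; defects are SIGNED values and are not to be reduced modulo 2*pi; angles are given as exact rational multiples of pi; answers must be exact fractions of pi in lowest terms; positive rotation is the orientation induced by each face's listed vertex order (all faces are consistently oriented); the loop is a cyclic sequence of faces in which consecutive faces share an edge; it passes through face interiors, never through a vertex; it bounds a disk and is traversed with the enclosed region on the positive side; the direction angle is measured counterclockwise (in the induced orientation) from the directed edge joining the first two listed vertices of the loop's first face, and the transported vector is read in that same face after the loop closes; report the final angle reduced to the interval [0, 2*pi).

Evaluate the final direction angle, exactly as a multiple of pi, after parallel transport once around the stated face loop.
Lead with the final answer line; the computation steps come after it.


Answer: final direction angle = (19/12)*pi

enclosed vertex P0: corner angles sum to (13/4)*pi, defect = 2*pi - (13/4)*pi = (-5/4)*pi
the rotation equals the total enclosed defect, so the final angle is initial + defects (mod 2*pi)
final angle = (5/6)*pi - (5/4)*pi = (19/12)*pi (mod 2*pi)


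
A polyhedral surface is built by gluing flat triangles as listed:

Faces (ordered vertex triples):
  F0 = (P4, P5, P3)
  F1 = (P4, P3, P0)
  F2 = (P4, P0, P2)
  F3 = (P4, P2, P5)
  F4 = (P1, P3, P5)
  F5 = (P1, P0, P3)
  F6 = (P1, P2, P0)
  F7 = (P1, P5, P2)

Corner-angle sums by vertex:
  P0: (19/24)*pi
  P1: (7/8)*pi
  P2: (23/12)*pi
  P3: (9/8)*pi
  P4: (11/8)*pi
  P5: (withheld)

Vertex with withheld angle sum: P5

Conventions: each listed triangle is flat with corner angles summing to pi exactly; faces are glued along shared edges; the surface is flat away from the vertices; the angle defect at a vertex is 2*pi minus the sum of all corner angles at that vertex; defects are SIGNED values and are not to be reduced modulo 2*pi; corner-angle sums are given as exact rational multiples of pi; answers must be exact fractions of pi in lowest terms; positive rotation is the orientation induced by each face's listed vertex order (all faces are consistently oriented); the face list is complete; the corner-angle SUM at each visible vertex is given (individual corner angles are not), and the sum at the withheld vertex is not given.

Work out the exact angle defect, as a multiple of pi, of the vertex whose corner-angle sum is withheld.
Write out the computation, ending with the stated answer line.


V = 6, E = 12, F = 8; chi = V - E + F = 2
Gauss-Bonnet: total defect = 2*pi*chi = 4*pi; visible defects sum to (47/12)*pi

Answer: defect(P5) = pi/12


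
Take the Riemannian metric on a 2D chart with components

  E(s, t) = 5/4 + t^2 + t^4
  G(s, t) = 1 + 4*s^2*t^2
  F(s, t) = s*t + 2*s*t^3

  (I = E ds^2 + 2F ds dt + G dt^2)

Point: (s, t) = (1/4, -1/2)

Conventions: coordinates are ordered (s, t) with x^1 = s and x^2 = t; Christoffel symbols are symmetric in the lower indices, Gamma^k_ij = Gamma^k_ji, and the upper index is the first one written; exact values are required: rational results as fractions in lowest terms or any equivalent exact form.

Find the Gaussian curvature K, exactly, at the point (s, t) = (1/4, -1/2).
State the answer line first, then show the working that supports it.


Answer: K = -64/169

E = 25/16, F = -3/16, G = 17/16, EG - F^2 = 13/8 at the point
E_s = 0, E_t = -3/2, F_s = -3/4, F_t = 5/8, G_s = 1/2, G_t = -1/4
E_tt = 5, F_st = 5/2, G_ss = 2
By Brioschi, K is (det M1 - det M2) divided by (EG - F^2) squared.
M1 = [[-E_tt/2 + F_st - G_ss/2, E_s/2, F_s - E_t/2], [F_t - G_s/2, E, F], [G_t/2, F, G]] = [[-1, 0, 0], [3/8, 25/16, -3/16], [-1/8, -3/16, 17/16]]; det M1 = -13/8
M2 = [[0, E_t/2, G_s/2], [E_t/2, E, F], [G_s/2, F, G]] = [[0, -3/4, 1/4], [-3/4, 25/16, -3/16], [1/4, -3/16, 17/16]]; det M2 = -5/8
det M1 - det M2 = -1; K = -1 / (13/8)^2 = -64/169


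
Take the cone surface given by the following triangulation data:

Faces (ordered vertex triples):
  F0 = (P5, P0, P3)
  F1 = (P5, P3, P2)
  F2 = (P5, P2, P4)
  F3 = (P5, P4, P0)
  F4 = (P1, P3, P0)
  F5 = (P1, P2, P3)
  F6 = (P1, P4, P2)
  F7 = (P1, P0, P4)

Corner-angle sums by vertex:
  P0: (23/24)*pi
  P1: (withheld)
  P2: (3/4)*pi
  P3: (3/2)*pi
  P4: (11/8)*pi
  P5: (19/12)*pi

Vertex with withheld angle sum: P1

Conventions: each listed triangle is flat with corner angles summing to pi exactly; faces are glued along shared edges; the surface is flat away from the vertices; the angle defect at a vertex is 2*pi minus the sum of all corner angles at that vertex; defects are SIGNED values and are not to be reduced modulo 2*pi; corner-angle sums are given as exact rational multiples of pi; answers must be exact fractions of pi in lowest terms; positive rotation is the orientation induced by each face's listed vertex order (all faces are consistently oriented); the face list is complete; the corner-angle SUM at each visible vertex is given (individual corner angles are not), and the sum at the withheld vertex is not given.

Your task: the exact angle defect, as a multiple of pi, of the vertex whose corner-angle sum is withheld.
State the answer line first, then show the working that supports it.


Answer: defect(P1) = pi/6

V = 6, E = 12, F = 8; chi = V - E + F = 2
Gauss-Bonnet: total defect = 2*pi*chi = 4*pi; visible defects sum to (23/6)*pi


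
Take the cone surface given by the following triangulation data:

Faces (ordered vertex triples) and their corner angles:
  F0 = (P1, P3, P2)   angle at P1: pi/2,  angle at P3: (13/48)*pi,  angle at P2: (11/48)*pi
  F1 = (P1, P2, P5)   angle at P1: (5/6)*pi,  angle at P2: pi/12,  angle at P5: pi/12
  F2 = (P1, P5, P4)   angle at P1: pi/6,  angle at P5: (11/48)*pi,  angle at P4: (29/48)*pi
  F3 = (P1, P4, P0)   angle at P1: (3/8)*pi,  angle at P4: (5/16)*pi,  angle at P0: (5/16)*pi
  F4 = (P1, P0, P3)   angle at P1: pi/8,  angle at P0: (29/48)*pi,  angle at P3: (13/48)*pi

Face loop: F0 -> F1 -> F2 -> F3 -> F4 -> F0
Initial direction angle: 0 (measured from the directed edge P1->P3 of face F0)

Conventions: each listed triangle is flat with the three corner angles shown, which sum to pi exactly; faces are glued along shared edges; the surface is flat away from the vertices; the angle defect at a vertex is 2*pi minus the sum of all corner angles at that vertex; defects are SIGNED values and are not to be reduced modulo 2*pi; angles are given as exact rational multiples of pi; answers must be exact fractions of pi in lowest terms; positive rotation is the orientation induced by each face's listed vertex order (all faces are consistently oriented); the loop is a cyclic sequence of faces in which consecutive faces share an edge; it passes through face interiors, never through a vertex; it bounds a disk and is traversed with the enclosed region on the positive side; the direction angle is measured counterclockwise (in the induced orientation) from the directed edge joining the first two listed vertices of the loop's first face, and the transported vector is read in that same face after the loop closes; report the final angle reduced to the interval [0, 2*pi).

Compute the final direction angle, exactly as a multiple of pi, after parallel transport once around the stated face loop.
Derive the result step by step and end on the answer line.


enclosed vertex P1: corner angles sum to 2*pi, defect = 2*pi - 2*pi = 0
adding the enclosed defects to the starting angle (mod 2*pi, induced orientation) gives the holonomy
final angle = 0 + 0 = 0 (mod 2*pi)

Answer: final direction angle = 0


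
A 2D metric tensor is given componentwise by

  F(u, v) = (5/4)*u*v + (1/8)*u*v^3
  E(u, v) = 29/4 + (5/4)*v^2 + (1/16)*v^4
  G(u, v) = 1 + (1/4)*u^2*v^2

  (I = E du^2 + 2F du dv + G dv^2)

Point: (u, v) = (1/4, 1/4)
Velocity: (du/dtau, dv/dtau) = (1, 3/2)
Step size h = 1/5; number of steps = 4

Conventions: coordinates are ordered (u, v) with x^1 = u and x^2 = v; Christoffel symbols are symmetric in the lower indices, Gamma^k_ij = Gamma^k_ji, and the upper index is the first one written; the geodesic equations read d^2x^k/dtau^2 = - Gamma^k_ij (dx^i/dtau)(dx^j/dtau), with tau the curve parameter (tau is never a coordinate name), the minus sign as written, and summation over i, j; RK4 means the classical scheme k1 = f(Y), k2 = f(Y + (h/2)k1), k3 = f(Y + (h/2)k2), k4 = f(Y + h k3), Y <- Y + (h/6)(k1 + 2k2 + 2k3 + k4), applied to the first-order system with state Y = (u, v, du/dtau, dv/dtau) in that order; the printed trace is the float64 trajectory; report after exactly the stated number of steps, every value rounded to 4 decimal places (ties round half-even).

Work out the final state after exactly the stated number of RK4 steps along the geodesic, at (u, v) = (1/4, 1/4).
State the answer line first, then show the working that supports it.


Answer: u = 0.9059, v = 1.4384, du/dtau = 0.5861, dv/dtau = 1.4516

f(Y) = (du/dtau, dv/dtau, -Gamma^u_ij Y'^i Y'^j, -Gamma^v_ij Y'^i Y'^j) with the Gammas evaluated at the stage position; h = 0.200000; intermediate values shown to 6 dp
step 0: u = 0.2500, v = 0.2500, du/dtau = 1.0000, dv/dtau = 1.5000
step 1:
  k1: at (u, v) = (0.250000, 0.250000), (du/dtau, dv/dtau) = (1.000000, 1.500000); Gamma_uuu = 0.000000, Gamma_uuv = 0.042903, Gamma_uvv = 0.042903, Gamma_vuu = 0.000000, Gamma_vuv = 0.000533, Gamma_vvv = 0.000533; k1 = (1.000000, 1.500000, -0.225242, -0.002798)
  k2: at (u, v) = (0.350000, 0.400000), (du/dtau, dv/dtau) = (0.977476, 1.499720); Gamma_uuu = 0.000000, Gamma_uuv = 0.068128, Gamma_uvv = 0.059612, Gamma_vuu = 0.000000, Gamma_vuv = 0.001878, Gamma_vvv = 0.001643; k2 = (0.977476, 1.499720, -0.333822, -0.009200)
  k3: at (u, v) = (0.347748, 0.399972), (du/dtau, dv/dtau) = (0.966618, 1.499080); Gamma_uuu = 0.000000, Gamma_uuv = 0.068124, Gamma_uvv = 0.059229, Gamma_vuu = 0.000000, Gamma_vuv = 0.001865, Gamma_vvv = 0.001622; k3 = (0.966618, 1.499080, -0.330532, -0.009050)
  k4: at (u, v) = (0.443324, 0.549816), (du/dtau, dv/dtau) = (0.933894, 1.498190); Gamma_uuu = 0.000000, Gamma_uuv = 0.092574, Gamma_uvv = 0.074644, Gamma_vuu = 0.000000, Gamma_vuv = 0.004380, Gamma_vvv = 0.003532; k4 = (0.933894, 1.498190, -0.426593, -0.020186)
  Y <- Y + (h/6)(k1 + 2k2 + 2k3 + k4): u = 0.4441, v = 0.5499, du/dtau = 0.9340, dv/dtau = 1.4980
step 2:
  k1: at (u, v) = (0.444069, 0.549860), (du/dtau, dv/dtau) = (0.933982, 1.498017); Gamma_uuu = 0.000000, Gamma_uuv = 0.092580, Gamma_uvv = 0.074768, Gamma_vuu = 0.000000, Gamma_vuv = 0.004388, Gamma_vvv = 0.003544; k1 = (0.933982, 1.498017, -0.426847, -0.020233)
  k2: at (u, v) = (0.537468, 0.699661), (du/dtau, dv/dtau) = (0.891297, 1.495994); Gamma_uuu = 0.000000, Gamma_uuv = 0.115946, Gamma_uvv = 0.089067, Gamma_vuu = 0.000000, Gamma_vuv = 0.008313, Gamma_vvv = 0.006386; k2 = (0.891297, 1.495994, -0.508531, -0.036461)
  k3: at (u, v) = (0.533199, 0.699459), (du/dtau, dv/dtau) = (0.883129, 1.494371); Gamma_uuu = 0.000000, Gamma_uuv = 0.115923, Gamma_uvv = 0.088368, Gamma_vuu = 0.000000, Gamma_vuv = 0.008243, Gamma_vvv = 0.006284; k3 = (0.883129, 1.494371, -0.503311, -0.035791)
  k4: at (u, v) = (0.620695, 0.848734), (du/dtau, dv/dtau) = (0.833320, 1.490859); Gamma_uuu = 0.000000, Gamma_uuv = 0.137822, Gamma_uvv = 0.100792, Gamma_vuu = 0.000000, Gamma_vuv = 0.013545, Gamma_vvv = 0.009906; k4 = (0.833320, 1.490859, -0.566475, -0.055674)
  Y <- Y + (h/6)(k1 + 2k2 + 2k3 + k4): u = 0.6213, v = 0.8488, du/dtau = 0.8334, dv/dtau = 1.4907
step 3:
  k1: at (u, v) = (0.621274, 0.848847), (du/dtau, dv/dtau) = (0.833415, 1.490670); Gamma_uuu = 0.000000, Gamma_uuv = 0.137836, Gamma_uvv = 0.100883, Gamma_vuu = 0.000000, Gamma_vuv = 0.013561, Gamma_vvv = 0.009925; k1 = (0.833415, 1.490670, -0.566651, -0.055750)
  k2: at (u, v) = (0.704616, 0.997914), (du/dtau, dv/dtau) = (0.776750, 1.485095); Gamma_uuu = 0.000000, Gamma_uuv = 0.158013, Gamma_uvv = 0.111571, Gamma_vuu = 0.000000, Gamma_vuv = 0.020209, Gamma_vvv = 0.014269; k2 = (0.776750, 1.485095, -0.610622, -0.078094)
  k3: at (u, v) = (0.698949, 0.997356), (du/dtau, dv/dtau) = (0.772353, 1.482861); Gamma_uuu = 0.000000, Gamma_uuv = 0.157975, Gamma_uvv = 0.110709, Gamma_vuu = 0.000000, Gamma_vuv = 0.020032, Gamma_vvv = 0.014039; k3 = (0.772353, 1.482861, -0.605291, -0.076755)
  k4: at (u, v) = (0.775745, 1.145419), (du/dtau, dv/dtau) = (0.712357, 1.475319); Gamma_uuu = 0.000000, Gamma_uuv = 0.176142, Gamma_uvv = 0.119294, Gamma_vuu = 0.000000, Gamma_vuv = 0.027672, Gamma_vvv = 0.018741; k4 = (0.712357, 1.475319, -0.629887, -0.098955)
  Y <- Y + (h/6)(k1 + 2k2 + 2k3 + k4): u = 0.7761, v = 1.1456, du/dtau = 0.7125, dv/dtau = 1.4752
step 4:
  k1: at (u, v) = (0.776074, 1.145577), (du/dtau, dv/dtau) = (0.712470, 1.475190); Gamma_uuu = 0.000000, Gamma_uuv = 0.176158, Gamma_uvv = 0.119339, Gamma_vuu = 0.000000, Gamma_vuv = 0.027689, Gamma_vvv = 0.018758; k1 = (0.712470, 1.475190, -0.629998, -0.099025)
  k2: at (u, v) = (0.847321, 1.293096), (du/dtau, dv/dtau) = (0.649470, 1.465288); Gamma_uuu = 0.000000, Gamma_uuv = 0.192221, Gamma_uvv = 0.125955, Gamma_vuu = 0.000000, Gamma_vuv = 0.036088, Gamma_vvv = 0.023647; k2 = (0.649470, 1.465288, -0.636292, -0.119458)
  k3: at (u, v) = (0.841021, 1.292105), (du/dtau, dv/dtau) = (0.648840, 1.463244); Gamma_uuu = 0.000000, Gamma_uuv = 0.192200, Gamma_uvv = 0.125102, Gamma_vuu = 0.000000, Gamma_vuv = 0.035796, Gamma_vvv = 0.023299; k3 = (0.648840, 1.463244, -0.632807, -0.117856)
  k4: at (u, v) = (0.905842, 1.438225), (du/dtau, dv/dtau) = (0.585908, 1.451619); Gamma_uuu = 0.000000, Gamma_uuv = 0.206097, Gamma_uvv = 0.129806, Gamma_vuu = 0.000000, Gamma_vuv = 0.044497, Gamma_vvv = 0.028025; k4 = (0.585908, 1.451619, -0.624104, -0.134745)
  Y <- Y + (h/6)(k1 + 2k2 + 2k3 + k4): u = 0.9059, v = 1.4384, du/dtau = 0.5861, dv/dtau = 1.4516


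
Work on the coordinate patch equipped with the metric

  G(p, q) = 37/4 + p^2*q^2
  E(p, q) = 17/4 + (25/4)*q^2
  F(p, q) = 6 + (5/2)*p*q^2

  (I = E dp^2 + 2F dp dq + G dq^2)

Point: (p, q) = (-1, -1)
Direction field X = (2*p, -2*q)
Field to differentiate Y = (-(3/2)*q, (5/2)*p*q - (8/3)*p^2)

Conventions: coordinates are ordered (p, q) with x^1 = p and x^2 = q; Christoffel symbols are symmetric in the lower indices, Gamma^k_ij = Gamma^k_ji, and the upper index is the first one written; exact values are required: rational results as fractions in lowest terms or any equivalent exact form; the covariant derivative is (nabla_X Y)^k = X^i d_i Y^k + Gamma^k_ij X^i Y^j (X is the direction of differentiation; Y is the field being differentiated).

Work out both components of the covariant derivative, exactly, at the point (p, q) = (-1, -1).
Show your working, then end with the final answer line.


E = 21/2, F = 7/2, G = 41/4 at the point
E_p = 0, E_q = -25/2, F_p = 5/2, F_q = 5, G_p = -2, G_q = -2
EG - F^2 = 763/8;  g^inv = (8/763) * [[41/4, -7/2], [-7/2, 21/2]]
first-kind symbols [ij,l] = (1/2)(d_i g_jl + d_j g_il - d_l g_ij): [pp,p] = E_p/2 = 0, [pp,q] = F_p - E_q/2 = 35/4, [pq,p] = E_q/2 = -25/4, [pq,q] = G_p/2 = -1, [qq,p] = F_q - G_p/2 = 6, [qq,q] = G_q/2 = -1
Gamma^p_ij = (G*[ij,p] - F*[ij,q])/(EG - F^2), Gamma^q_ij = (E*[ij,q] - F*[ij,p])/(EG - F^2)
Gamma_ppp = -35/109, Gamma_ppq = -969/1526, Gamma_pqq = 520/763, Gamma_qpp = 105/109, Gamma_qpq = 13/109, Gamma_qqq = -36/109
X = (-2, 2), Y = (3/2, -1/6) at the point

Answer: (nabla_X Y)^p = -10027/2289, (nabla_X Y)^q = -4267/327


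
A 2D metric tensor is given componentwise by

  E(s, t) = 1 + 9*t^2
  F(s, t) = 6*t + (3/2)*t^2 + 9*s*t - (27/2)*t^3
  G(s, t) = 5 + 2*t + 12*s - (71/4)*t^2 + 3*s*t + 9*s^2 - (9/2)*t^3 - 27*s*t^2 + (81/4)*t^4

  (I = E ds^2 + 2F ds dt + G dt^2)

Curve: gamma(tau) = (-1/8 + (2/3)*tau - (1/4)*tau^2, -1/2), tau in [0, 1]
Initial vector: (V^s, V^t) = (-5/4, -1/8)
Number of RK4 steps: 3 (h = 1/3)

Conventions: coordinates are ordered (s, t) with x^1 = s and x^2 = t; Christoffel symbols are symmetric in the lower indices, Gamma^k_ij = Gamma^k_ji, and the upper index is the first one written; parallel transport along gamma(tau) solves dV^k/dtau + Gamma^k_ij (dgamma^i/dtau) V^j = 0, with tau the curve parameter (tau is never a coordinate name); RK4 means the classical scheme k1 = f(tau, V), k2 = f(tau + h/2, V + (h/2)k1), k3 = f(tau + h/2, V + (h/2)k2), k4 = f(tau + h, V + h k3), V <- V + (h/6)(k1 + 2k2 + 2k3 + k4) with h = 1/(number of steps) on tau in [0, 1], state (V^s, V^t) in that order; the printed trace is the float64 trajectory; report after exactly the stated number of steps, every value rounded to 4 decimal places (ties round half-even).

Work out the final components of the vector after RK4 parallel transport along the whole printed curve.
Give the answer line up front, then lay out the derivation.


Answer: V^s = -1.3027, V^t = -0.0970

gamma'(tau) = (2/3 - (1/2)*tau, 0); f(tau, V)^k = -Gamma^k_ij(gamma(tau)) gamma'^i(tau) V^j; h = 1/3; intermediate values shown to 6 dp
curve data and Christoffel symbols at the stage parameters:
  tau = 0.000000: gamma = (-0.125000, -0.500000), gamma' = (0.666667, 0.000000); Gamma_sss = 0.000000, Gamma_sst = -1.358491, Gamma_stt = -2.264151, Gamma_tss = 0.000000, Gamma_tst = 0.226415, Gamma_ttt = 0.377358
  tau = 0.166667: gamma = (-0.020833, -0.500000), gamma' = (0.583333, 0.000000); Gamma_sss = 0.000000, Gamma_sst = -1.261774, Gamma_stt = -2.102957, Gamma_tss = 0.000000, Gamma_tst = 0.473165, Gamma_ttt = 0.788609
  tau = 0.333333: gamma = (0.069444, -0.500000), gamma' = (0.500000, 0.000000); Gamma_sss = 0.000000, Gamma_sst = -1.140845, Gamma_stt = -1.901408, Gamma_tss = 0.000000, Gamma_tst = 0.633803, Gamma_ttt = 1.056338
  tau = 0.500000: gamma = (0.145833, -0.500000), gamma' = (0.416667, 0.000000); Gamma_sss = 0.000000, Gamma_sst = -1.027654, Gamma_stt = -1.712756, Gamma_tss = 0.000000, Gamma_tst = 0.727921, Gamma_ttt = 1.213202
  tau = 0.666667: gamma = (0.208333, -0.500000), gamma' = (0.333333, 0.000000); Gamma_sss = 0.000000, Gamma_sst = -0.935065, Gamma_stt = -1.558442, Gamma_tss = 0.000000, Gamma_tst = 0.779221, Gamma_ttt = 1.298701
  tau = 0.833333: gamma = (0.256944, -0.500000), gamma' = (0.250000, 0.000000); Gamma_sss = 0.000000, Gamma_sst = -0.865659, Gamma_stt = -1.442765, Gamma_tss = 0.000000, Gamma_tst = 0.805544, Gamma_ttt = 1.342573
  tau = 1.000000: gamma = (0.291667, -0.500000), gamma' = (0.166667, 0.000000); Gamma_sss = 0.000000, Gamma_sst = -0.818182, Gamma_stt = -1.363636, Gamma_tss = 0.000000, Gamma_tst = 0.818182, Gamma_ttt = 1.363636
step 0: V^s = -1.2500, V^t = -0.1250
step 1: k1 = (-0.113208, 0.018868), k2 = (-0.089690, 0.033634), k3 = (-0.087878, 0.032954), k4 = (-0.065037, 0.036132); V <- V + (h/6)(k1 + 2k2 + 2k3 + k4): V^s = -1.2796, V^t = -0.1145
step 2: k1 = (-0.065340, 0.036300), k2 = (-0.046457, 0.032907), k3 = (-0.046699, 0.033078), k4 = (-0.032266, 0.026888); V <- V + (h/6)(k1 + 2k2 + 2k3 + k4): V^s = -1.2954, V^t = -0.1037
step 3: k1 = (-0.032323, 0.026936), k2 = (-0.021471, 0.019980), k3 = (-0.021722, 0.020214), k4 = (-0.013223, 0.013223); V <- V + (h/6)(k1 + 2k2 + 2k3 + k4): V^s = -1.3027, V^t = -0.0970


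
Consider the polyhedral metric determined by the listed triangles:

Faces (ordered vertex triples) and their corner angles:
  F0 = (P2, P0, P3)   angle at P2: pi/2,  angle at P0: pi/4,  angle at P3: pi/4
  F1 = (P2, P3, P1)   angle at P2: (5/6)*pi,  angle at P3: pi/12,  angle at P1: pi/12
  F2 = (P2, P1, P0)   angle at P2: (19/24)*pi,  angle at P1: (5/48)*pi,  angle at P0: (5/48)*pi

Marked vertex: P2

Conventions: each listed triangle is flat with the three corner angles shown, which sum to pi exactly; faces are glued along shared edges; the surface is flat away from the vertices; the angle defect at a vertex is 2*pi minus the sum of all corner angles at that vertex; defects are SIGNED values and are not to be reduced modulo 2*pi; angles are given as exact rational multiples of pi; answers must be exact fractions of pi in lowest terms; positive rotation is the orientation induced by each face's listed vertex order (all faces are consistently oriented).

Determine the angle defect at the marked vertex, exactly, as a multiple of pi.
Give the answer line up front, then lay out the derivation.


Answer: defect(P2) = -pi/8

Sum of corner angles at P2: (17/8)*pi
defect = 2*pi - (17/8)*pi


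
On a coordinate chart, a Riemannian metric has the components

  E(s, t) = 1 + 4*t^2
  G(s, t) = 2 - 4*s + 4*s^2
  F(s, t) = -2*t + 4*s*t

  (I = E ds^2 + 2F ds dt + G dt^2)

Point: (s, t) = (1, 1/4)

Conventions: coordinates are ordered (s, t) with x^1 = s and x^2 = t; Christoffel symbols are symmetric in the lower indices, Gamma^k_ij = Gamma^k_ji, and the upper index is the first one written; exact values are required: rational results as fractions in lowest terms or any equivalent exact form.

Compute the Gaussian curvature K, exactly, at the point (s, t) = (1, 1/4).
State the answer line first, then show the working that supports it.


Answer: K = -64/81

E = 5/4, F = 1/2, G = 2, EG - F^2 = 9/4 at the point
E_s = 0, E_t = 2, F_s = 1, F_t = 2, G_s = 4, G_t = 0
E_tt = 8, F_st = 4, G_ss = 8
By Brioschi, K is (det M1 - det M2) divided by (EG - F^2) squared.
M1 = [[-E_tt/2 + F_st - G_ss/2, E_s/2, F_s - E_t/2], [F_t - G_s/2, E, F], [G_t/2, F, G]] = [[-4, 0, 0], [0, 5/4, 1/2], [0, 1/2, 2]]; det M1 = -9
M2 = [[0, E_t/2, G_s/2], [E_t/2, E, F], [G_s/2, F, G]] = [[0, 1, 2], [1, 5/4, 1/2], [2, 1/2, 2]]; det M2 = -5
det M1 - det M2 = -4; K = -4 / (9/4)^2 = -64/81


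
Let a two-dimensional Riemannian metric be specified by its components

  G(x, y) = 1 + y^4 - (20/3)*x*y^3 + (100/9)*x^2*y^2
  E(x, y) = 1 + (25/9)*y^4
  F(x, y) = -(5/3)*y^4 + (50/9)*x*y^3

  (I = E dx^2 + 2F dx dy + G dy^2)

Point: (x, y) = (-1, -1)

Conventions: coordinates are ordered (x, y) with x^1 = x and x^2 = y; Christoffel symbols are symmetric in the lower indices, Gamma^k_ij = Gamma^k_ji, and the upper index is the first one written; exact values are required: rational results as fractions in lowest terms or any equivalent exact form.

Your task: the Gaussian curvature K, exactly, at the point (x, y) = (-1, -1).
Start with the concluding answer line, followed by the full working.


Answer: K = -900/6889

E = 34/9, F = 35/9, G = 58/9, EG - F^2 = 83/9 at the point
E_x = 0, E_y = -100/9, F_x = -50/9, F_y = -10, G_x = -140/9, G_y = -56/9
E_yy = 100/3, F_xy = 50/3, G_xx = 200/9
Apply the Brioschi formula K = (det M1 - det M2)/(EG - F^2)^2 over the derivative matrices of E, F, G.
M1 = [[-E_yy/2 + F_xy - G_xx/2, E_x/2, F_x - E_y/2], [F_y - G_x/2, E, F], [G_y/2, F, G]] = [[-100/9, 0, 0], [-20/9, 34/9, 35/9], [-28/9, 35/9, 58/9]]; det M1 = -8300/81
M2 = [[0, E_y/2, G_x/2], [E_y/2, E, F], [G_x/2, F, G]] = [[0, -50/9, -70/9], [-50/9, 34/9, 35/9], [-70/9, 35/9, 58/9]]; det M2 = -7400/81
det M1 - det M2 = -100/9; K = -100/9 / (83/9)^2 = -900/6889


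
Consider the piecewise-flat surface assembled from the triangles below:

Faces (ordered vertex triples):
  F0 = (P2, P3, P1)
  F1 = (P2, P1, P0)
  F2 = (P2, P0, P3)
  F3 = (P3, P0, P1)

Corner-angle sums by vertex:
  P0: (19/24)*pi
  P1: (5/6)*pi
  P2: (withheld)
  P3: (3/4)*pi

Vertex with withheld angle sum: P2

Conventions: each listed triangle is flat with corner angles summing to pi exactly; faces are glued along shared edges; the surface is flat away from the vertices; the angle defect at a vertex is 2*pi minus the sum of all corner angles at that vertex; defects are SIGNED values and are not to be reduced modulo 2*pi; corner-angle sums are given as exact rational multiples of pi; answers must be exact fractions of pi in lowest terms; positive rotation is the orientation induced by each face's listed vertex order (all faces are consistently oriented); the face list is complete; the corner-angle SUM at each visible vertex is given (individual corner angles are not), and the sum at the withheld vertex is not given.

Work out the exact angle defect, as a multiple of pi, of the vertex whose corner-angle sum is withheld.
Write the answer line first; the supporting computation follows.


Answer: defect(P2) = (3/8)*pi

V = 4, E = 6, F = 4; chi = V - E + F = 2
Gauss-Bonnet: total defect = 2*pi*chi = 4*pi; visible defects sum to (29/8)*pi


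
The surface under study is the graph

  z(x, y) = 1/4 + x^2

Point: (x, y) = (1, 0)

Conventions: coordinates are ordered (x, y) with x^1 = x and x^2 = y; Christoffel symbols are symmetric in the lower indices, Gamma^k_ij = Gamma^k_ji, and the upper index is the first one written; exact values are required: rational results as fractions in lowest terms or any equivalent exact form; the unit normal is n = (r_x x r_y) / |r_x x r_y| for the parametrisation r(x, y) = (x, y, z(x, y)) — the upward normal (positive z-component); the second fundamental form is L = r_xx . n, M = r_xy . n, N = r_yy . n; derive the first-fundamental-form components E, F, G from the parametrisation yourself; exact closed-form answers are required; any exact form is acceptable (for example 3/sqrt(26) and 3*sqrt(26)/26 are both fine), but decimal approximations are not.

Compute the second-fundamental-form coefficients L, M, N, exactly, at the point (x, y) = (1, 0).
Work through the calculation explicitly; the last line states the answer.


z_x = 2, z_y = 0, z_xx = 2, z_xy = 0, z_yy = 0
E = 5, F = 0, G = 1; answer radicand W^2 = 5
unnormalised second-form numerators: l = 2, m = 0, n = 0; L = l/sqrt(5), and similarly M = m/sqrt(W^2), N = n/sqrt(W^2)

Answer: L = 2*sqrt(5)/5, M = 0, N = 0


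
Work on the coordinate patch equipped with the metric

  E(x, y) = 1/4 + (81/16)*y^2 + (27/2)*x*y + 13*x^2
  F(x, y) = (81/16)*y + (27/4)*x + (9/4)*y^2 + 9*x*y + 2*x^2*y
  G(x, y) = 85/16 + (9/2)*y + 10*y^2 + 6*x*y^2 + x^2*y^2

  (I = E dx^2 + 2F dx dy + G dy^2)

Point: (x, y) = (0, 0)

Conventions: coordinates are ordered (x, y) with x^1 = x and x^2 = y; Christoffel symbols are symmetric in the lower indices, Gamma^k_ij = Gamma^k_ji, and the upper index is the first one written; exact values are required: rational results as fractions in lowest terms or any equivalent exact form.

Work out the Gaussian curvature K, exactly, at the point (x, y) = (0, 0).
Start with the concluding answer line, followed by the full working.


Answer: K = 5868/7225

E = 1/4, F = 0, G = 85/16, EG - F^2 = 85/64 at the point
E_x = 0, E_y = 0, F_x = 27/4, F_y = 81/16, G_x = 0, G_y = 9/2
E_yy = 81/8, F_xy = 9, G_xx = 0
K follows from Brioschi's formula, (det M1 - det M2)/(EG - F^2)^2.
M1 = [[-E_yy/2 + F_xy - G_xx/2, E_x/2, F_x - E_y/2], [F_y - G_x/2, E, F], [G_y/2, F, G]] = [[63/16, 0, 27/4], [81/16, 1/4, 0], [9/4, 0, 85/16]]; det M1 = 1467/1024
M2 = [[0, E_y/2, G_x/2], [E_y/2, E, F], [G_x/2, F, G]] = [[0, 0, 0], [0, 1/4, 0], [0, 0, 85/16]]; det M2 = 0
det M1 - det M2 = 1467/1024; K = 1467/1024 / (85/64)^2 = 5868/7225


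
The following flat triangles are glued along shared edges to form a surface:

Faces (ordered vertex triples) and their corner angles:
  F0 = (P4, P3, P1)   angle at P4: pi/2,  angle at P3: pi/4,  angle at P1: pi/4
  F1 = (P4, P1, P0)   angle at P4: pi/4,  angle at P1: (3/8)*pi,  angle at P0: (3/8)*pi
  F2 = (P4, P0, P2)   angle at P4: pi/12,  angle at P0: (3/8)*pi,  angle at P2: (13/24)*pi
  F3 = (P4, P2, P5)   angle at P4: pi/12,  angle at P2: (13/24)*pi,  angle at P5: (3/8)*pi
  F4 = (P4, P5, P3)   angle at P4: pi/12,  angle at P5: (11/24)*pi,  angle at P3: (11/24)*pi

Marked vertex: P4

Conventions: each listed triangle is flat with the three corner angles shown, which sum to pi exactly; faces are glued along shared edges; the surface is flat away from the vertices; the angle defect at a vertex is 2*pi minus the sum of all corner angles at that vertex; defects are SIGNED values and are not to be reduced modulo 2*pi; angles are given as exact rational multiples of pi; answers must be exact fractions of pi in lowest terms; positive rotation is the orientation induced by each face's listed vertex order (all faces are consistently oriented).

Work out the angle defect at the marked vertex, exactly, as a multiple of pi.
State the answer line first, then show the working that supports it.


Answer: defect(P4) = pi

Sum of corner angles at P4: pi
defect = 2*pi - pi


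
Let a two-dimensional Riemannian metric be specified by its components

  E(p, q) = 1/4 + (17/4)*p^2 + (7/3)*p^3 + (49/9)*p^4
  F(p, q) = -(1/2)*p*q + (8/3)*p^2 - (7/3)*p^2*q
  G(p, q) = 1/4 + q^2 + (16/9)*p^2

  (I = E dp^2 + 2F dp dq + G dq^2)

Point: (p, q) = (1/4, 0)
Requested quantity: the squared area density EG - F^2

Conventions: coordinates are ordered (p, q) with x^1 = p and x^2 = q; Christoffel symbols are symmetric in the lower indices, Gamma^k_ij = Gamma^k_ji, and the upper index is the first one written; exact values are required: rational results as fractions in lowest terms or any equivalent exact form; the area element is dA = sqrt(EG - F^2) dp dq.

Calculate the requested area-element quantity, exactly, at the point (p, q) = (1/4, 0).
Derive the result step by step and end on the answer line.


E = 1321/2304, F = 1/6, G = 13/36; EG - F^2 = 14869/82944

Answer: EG - F^2 = 14869/82944


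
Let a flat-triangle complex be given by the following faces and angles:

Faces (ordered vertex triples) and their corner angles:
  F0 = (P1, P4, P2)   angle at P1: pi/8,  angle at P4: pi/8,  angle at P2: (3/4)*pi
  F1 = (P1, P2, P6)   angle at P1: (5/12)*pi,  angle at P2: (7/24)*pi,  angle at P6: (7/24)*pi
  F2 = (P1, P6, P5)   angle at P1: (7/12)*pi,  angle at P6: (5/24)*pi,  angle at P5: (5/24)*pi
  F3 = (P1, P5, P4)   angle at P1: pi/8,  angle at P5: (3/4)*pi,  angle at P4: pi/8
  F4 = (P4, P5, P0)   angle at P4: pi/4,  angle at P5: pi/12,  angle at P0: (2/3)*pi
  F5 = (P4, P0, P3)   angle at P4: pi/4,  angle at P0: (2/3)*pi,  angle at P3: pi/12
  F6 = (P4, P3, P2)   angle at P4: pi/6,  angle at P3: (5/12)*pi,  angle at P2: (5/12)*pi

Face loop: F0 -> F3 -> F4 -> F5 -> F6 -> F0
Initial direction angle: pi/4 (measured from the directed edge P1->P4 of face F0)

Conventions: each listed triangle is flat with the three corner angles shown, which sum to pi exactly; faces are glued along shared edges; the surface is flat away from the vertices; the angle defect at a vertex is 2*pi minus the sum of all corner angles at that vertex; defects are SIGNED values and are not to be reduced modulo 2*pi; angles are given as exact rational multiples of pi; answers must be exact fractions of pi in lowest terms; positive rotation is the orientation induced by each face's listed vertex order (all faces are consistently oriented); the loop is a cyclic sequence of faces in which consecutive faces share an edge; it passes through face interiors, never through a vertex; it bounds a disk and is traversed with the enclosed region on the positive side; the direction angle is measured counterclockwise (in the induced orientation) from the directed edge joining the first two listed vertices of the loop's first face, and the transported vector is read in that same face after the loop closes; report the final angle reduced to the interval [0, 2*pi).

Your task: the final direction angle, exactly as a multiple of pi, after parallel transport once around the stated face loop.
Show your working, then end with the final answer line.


enclosed vertex P4: corner angles sum to (11/12)*pi, defect = 2*pi - (11/12)*pi = (13/12)*pi
the rotation equals the total enclosed defect, so the final angle is initial + defects (mod 2*pi)
final angle = pi/4 + (13/12)*pi = (4/3)*pi (mod 2*pi)

Answer: final direction angle = (4/3)*pi


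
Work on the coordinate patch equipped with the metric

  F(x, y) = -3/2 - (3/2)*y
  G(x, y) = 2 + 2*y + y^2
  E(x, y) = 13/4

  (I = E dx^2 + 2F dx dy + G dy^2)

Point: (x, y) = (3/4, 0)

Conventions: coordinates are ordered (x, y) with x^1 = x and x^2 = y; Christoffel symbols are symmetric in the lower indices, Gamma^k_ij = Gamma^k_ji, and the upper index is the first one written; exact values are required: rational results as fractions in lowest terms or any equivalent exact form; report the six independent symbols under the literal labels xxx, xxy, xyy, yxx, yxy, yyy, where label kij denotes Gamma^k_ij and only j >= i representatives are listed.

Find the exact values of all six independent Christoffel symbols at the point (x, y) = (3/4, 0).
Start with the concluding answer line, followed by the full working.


Answer: Gamma_xxx = 0, Gamma_xxy = 0, Gamma_xyy = -6/17, Gamma_yxx = 0, Gamma_yxy = 0, Gamma_yyy = 4/17

E = 13/4, F = -3/2, G = 2 at the point
E_x = 0, E_y = 0, F_x = 0, F_y = -3/2, G_x = 0, G_y = 2
EG - F^2 = 17/4;  g^inv = (4/17) * [[2, 3/2], [3/2, 13/4]]
first-kind symbols [ij,l] = (1/2)(d_i g_jl + d_j g_il - d_l g_ij): [xx,x] = E_x/2 = 0, [xx,y] = F_x - E_y/2 = 0, [xy,x] = E_y/2 = 0, [xy,y] = G_x/2 = 0, [yy,x] = F_y - G_x/2 = -3/2, [yy,y] = G_y/2 = 1
Gamma^x_ij = (G*[ij,x] - F*[ij,y])/(EG - F^2), Gamma^y_ij = (E*[ij,y] - F*[ij,x])/(EG - F^2)
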